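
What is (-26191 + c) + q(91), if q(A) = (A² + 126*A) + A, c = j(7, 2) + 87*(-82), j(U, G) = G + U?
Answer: -13478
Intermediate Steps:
c = -7125 (c = (2 + 7) + 87*(-82) = 9 - 7134 = -7125)
q(A) = A² + 127*A
(-26191 + c) + q(91) = (-26191 - 7125) + 91*(127 + 91) = -33316 + 91*218 = -33316 + 19838 = -13478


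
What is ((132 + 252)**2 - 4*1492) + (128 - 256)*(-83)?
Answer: 152112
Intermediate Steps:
((132 + 252)**2 - 4*1492) + (128 - 256)*(-83) = (384**2 - 5968) - 128*(-83) = (147456 - 5968) + 10624 = 141488 + 10624 = 152112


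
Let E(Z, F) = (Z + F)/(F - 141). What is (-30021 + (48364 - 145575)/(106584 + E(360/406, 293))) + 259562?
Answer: 754915013603967/3288815563 ≈ 2.2954e+5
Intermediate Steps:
E(Z, F) = (F + Z)/(-141 + F)
(-30021 + (48364 - 145575)/(106584 + E(360/406, 293))) + 259562 = (-30021 + (48364 - 145575)/(106584 + (293 + 360/406)/(-141 + 293))) + 259562 = (-30021 - 97211/(106584 + (293 + 360*(1/406))/152)) + 259562 = (-30021 - 97211/(106584 + (293 + 180/203)/152)) + 259562 = (-30021 - 97211/(106584 + (1/152)*(59659/203))) + 259562 = (-30021 - 97211/(106584 + 59659/30856)) + 259562 = (-30021 - 97211/3288815563/30856) + 259562 = (-30021 - 97211*30856/3288815563) + 259562 = (-30021 - 2999542616/3288815563) + 259562 = -98736531559439/3288815563 + 259562 = 754915013603967/3288815563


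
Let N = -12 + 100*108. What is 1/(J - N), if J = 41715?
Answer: 1/30927 ≈ 3.2334e-5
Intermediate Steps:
N = 10788 (N = -12 + 10800 = 10788)
1/(J - N) = 1/(41715 - 1*10788) = 1/(41715 - 10788) = 1/30927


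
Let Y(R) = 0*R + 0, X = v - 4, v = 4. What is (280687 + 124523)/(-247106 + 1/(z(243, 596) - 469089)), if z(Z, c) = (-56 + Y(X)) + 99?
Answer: -14620163820/8915698529 ≈ -1.6398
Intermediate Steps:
X = 0 (X = 4 - 4 = 0)
Y(R) = 0 (Y(R) = 0 + 0 = 0)
z(Z, c) = 43 (z(Z, c) = (-56 + 0) + 99 = -56 + 99 = 43)
(280687 + 124523)/(-247106 + 1/(z(243, 596) - 469089)) = (280687 + 124523)/(-247106 + 1/(43 - 469089)) = 405210/(-247106 + 1/(-469046)) = 405210/(-247106 - 1/469046) = 405210/(-115904080877/469046) = 405210*(-469046/115904080877) = -14620163820/8915698529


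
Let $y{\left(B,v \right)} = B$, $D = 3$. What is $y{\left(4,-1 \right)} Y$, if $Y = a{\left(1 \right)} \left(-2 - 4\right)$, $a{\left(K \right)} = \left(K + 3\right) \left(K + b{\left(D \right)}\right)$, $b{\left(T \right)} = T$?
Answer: $-384$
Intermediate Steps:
$a{\left(K \right)} = \left(3 + K\right)^{2}$ ($a{\left(K \right)} = \left(K + 3\right) \left(K + 3\right) = \left(3 + K\right) \left(3 + K\right) = \left(3 + K\right)^{2}$)
$Y = -96$ ($Y = \left(9 + 1^{2} + 6 \cdot 1\right) \left(-2 - 4\right) = \left(9 + 1 + 6\right) \left(-6\right) = 16 \left(-6\right) = -96$)
$y{\left(4,-1 \right)} Y = 4 \left(-96\right) = -384$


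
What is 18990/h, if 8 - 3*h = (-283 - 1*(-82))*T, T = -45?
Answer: -56970/9037 ≈ -6.3041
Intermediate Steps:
h = -9037/3 (h = 8/3 - (-283 - 1*(-82))*(-45)/3 = 8/3 - (-283 + 82)*(-45)/3 = 8/3 - (-67)*(-45) = 8/3 - 1/3*9045 = 8/3 - 3015 = -9037/3 ≈ -3012.3)
18990/h = 18990/(-9037/3) = 18990*(-3/9037) = -56970/9037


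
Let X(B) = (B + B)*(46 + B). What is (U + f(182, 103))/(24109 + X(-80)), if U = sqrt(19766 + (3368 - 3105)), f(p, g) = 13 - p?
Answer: -13/2273 + sqrt(20029)/29549 ≈ -0.00092985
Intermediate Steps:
X(B) = 2*B*(46 + B) (X(B) = (2*B)*(46 + B) = 2*B*(46 + B))
U = sqrt(20029) (U = sqrt(19766 + 263) = sqrt(20029) ≈ 141.52)
(U + f(182, 103))/(24109 + X(-80)) = (sqrt(20029) + (13 - 1*182))/(24109 + 2*(-80)*(46 - 80)) = (sqrt(20029) + (13 - 182))/(24109 + 2*(-80)*(-34)) = (sqrt(20029) - 169)/(24109 + 5440) = (-169 + sqrt(20029))/29549 = (-169 + sqrt(20029))*(1/29549) = -13/2273 + sqrt(20029)/29549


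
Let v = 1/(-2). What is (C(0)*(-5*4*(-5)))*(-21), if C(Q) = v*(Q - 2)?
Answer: -2100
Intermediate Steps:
v = -1/2 ≈ -0.50000
C(Q) = 1 - Q/2 (C(Q) = -(Q - 2)/2 = -(-2 + Q)/2 = 1 - Q/2)
(C(0)*(-5*4*(-5)))*(-21) = ((1 - 1/2*0)*(-5*4*(-5)))*(-21) = ((1 + 0)*(-20*(-5)))*(-21) = (1*100)*(-21) = 100*(-21) = -2100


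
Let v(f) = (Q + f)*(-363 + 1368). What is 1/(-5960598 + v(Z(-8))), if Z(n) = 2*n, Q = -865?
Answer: -1/6846003 ≈ -1.4607e-7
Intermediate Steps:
v(f) = -869325 + 1005*f (v(f) = (-865 + f)*(-363 + 1368) = (-865 + f)*1005 = -869325 + 1005*f)
1/(-5960598 + v(Z(-8))) = 1/(-5960598 + (-869325 + 1005*(2*(-8)))) = 1/(-5960598 + (-869325 + 1005*(-16))) = 1/(-5960598 + (-869325 - 16080)) = 1/(-5960598 - 885405) = 1/(-6846003) = -1/6846003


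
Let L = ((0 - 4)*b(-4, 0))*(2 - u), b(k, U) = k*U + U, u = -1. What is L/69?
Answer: 0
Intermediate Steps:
b(k, U) = U + U*k (b(k, U) = U*k + U = U + U*k)
L = 0 (L = ((0 - 4)*(0*(1 - 4)))*(2 - 1*(-1)) = (-0*(-3))*(2 + 1) = -4*0*3 = 0*3 = 0)
L/69 = 0/69 = 0*(1/69) = 0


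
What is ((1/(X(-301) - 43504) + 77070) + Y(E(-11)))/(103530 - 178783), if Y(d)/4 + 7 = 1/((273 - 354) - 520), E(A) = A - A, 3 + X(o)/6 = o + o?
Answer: -2182409685291/2131731916102 ≈ -1.0238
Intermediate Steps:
X(o) = -18 + 12*o (X(o) = -18 + 6*(o + o) = -18 + 6*(2*o) = -18 + 12*o)
E(A) = 0
Y(d) = -16832/601 (Y(d) = -28 + 4/((273 - 354) - 520) = -28 + 4/(-81 - 520) = -28 + 4/(-601) = -28 + 4*(-1/601) = -28 - 4/601 = -16832/601)
((1/(X(-301) - 43504) + 77070) + Y(E(-11)))/(103530 - 178783) = ((1/((-18 + 12*(-301)) - 43504) + 77070) - 16832/601)/(103530 - 178783) = ((1/((-18 - 3612) - 43504) + 77070) - 16832/601)/(-75253) = ((1/(-3630 - 43504) + 77070) - 16832/601)*(-1/75253) = ((1/(-47134) + 77070) - 16832/601)*(-1/75253) = ((-1/47134 + 77070) - 16832/601)*(-1/75253) = (3632617379/47134 - 16832/601)*(-1/75253) = (2182409685291/28327534)*(-1/75253) = -2182409685291/2131731916102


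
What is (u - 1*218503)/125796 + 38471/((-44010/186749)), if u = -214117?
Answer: -75315869660107/461356830 ≈ -1.6325e+5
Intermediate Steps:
(u - 1*218503)/125796 + 38471/((-44010/186749)) = (-214117 - 1*218503)/125796 + 38471/((-44010/186749)) = (-214117 - 218503)*(1/125796) + 38471/((-44010*1/186749)) = -432620*1/125796 + 38471/(-44010/186749) = -108155/31449 + 38471*(-186749/44010) = -108155/31449 - 7184420779/44010 = -75315869660107/461356830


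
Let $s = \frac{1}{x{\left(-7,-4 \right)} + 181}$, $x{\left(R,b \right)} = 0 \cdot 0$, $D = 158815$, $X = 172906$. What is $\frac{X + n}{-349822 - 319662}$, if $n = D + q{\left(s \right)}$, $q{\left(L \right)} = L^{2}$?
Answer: $- \frac{5433755841}{10966482662} \approx -0.49549$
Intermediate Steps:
$x{\left(R,b \right)} = 0$
$s = \frac{1}{181}$ ($s = \frac{1}{0 + 181} = \frac{1}{181} \approx 0.0055249$)
$n = \frac{5202938216}{32761}$ ($n = 158815 + \left(\frac{1}{181}\right)^{2} = 158815 + \frac{1}{32761} = \frac{5202938216}{32761} \approx 1.5882 \cdot 10^{5}$)
$\frac{X + n}{-349822 - 319662} = \frac{172906 + \frac{5202938216}{32761}}{-349822 - 319662} = \frac{10867511682}{32761 \left(-669484\right)} = \frac{10867511682}{32761} \left(- \frac{1}{669484}\right) = - \frac{5433755841}{10966482662}$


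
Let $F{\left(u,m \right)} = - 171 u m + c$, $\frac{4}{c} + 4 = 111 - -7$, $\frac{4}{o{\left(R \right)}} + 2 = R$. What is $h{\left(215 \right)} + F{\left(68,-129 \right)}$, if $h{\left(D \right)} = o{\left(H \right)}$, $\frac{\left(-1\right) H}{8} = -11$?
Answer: $\frac{3676529612}{2451} \approx 1.5 \cdot 10^{6}$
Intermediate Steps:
$H = 88$ ($H = \left(-8\right) \left(-11\right) = 88$)
$o{\left(R \right)} = \frac{4}{-2 + R}$
$c = \frac{2}{57}$ ($c = \frac{4}{-4 + \left(111 - -7\right)} = \frac{4}{-4 + \left(111 + 7\right)} = \frac{4}{-4 + 118} = \frac{4}{114} = 4 \cdot \frac{1}{114} = \frac{2}{57} \approx 0.035088$)
$h{\left(D \right)} = \frac{2}{43}$ ($h{\left(D \right)} = \frac{4}{-2 + 88} = \frac{4}{86} = 4 \cdot \frac{1}{86} = \frac{2}{43}$)
$F{\left(u,m \right)} = \frac{2}{57} - 171 m u$ ($F{\left(u,m \right)} = - 171 u m + \frac{2}{57} = - 171 m u + \frac{2}{57} = \frac{2}{57} - 171 m u$)
$h{\left(215 \right)} + F{\left(68,-129 \right)} = \frac{2}{43} - \left(- \frac{2}{57} - 1500012\right) = \frac{2}{43} + \left(\frac{2}{57} + 1500012\right) = \frac{2}{43} + \frac{85500686}{57} = \frac{3676529612}{2451}$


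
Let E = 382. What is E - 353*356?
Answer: -125286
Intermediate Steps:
E - 353*356 = 382 - 353*356 = 382 - 125668 = -125286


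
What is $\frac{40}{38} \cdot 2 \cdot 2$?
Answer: $\frac{80}{19} \approx 4.2105$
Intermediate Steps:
$\frac{40}{38} \cdot 2 \cdot 2 = 40 \cdot \frac{1}{38} \cdot 2 \cdot 2 = \frac{20}{19} \cdot 2 \cdot 2 = \frac{40}{19} \cdot 2 = \frac{80}{19}$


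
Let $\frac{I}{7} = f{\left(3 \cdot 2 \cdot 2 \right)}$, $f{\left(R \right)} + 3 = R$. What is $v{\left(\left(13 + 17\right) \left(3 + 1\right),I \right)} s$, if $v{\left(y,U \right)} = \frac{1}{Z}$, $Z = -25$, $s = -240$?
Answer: $\frac{48}{5} \approx 9.6$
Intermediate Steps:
$f{\left(R \right)} = -3 + R$
$I = 63$ ($I = 7 \left(-3 + 3 \cdot 2 \cdot 2\right) = 7 \left(-3 + 6 \cdot 2\right) = 7 \left(-3 + 12\right) = 7 \cdot 9 = 63$)
$v{\left(y,U \right)} = - \frac{1}{25}$ ($v{\left(y,U \right)} = \frac{1}{-25} = - \frac{1}{25}$)
$v{\left(\left(13 + 17\right) \left(3 + 1\right),I \right)} s = \left(- \frac{1}{25}\right) \left(-240\right) = \frac{48}{5}$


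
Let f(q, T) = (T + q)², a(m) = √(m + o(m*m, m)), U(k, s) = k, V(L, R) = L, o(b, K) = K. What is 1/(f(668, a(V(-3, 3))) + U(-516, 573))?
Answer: -I/(-445702*I + 1336*√6) ≈ 2.2435e-6 - 1.6473e-8*I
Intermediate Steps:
a(m) = √2*√m (a(m) = √(m + m) = √(2*m) = √2*√m)
1/(f(668, a(V(-3, 3))) + U(-516, 573)) = 1/((√2*√(-3) + 668)² - 516) = 1/((√2*(I*√3) + 668)² - 516) = 1/((I*√6 + 668)² - 516) = 1/((668 + I*√6)² - 516) = 1/(-516 + (668 + I*√6)²)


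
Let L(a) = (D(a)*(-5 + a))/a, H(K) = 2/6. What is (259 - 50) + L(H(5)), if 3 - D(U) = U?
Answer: 515/3 ≈ 171.67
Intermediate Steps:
H(K) = ⅓ (H(K) = 2*(⅙) = ⅓)
D(U) = 3 - U
L(a) = (-5 + a)*(3 - a)/a (L(a) = ((3 - a)*(-5 + a))/a = ((-5 + a)*(3 - a))/a = (-5 + a)*(3 - a)/a)
(259 - 50) + L(H(5)) = (259 - 50) + (8 - 1*⅓ - 15/⅓) = 209 + (8 - ⅓ - 15*3) = 209 + (8 - ⅓ - 45) = 209 - 112/3 = 515/3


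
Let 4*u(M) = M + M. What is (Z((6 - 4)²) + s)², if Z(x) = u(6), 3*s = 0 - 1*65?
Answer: 3136/9 ≈ 348.44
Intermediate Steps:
u(M) = M/2 (u(M) = (M + M)/4 = (2*M)/4 = M/2)
s = -65/3 (s = (0 - 1*65)/3 = (0 - 65)/3 = (⅓)*(-65) = -65/3 ≈ -21.667)
Z(x) = 3 (Z(x) = (½)*6 = 3)
(Z((6 - 4)²) + s)² = (3 - 65/3)² = (-56/3)² = 3136/9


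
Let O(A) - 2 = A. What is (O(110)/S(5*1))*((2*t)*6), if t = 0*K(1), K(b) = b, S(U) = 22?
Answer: 0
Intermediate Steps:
t = 0 (t = 0*1 = 0)
O(A) = 2 + A
(O(110)/S(5*1))*((2*t)*6) = ((2 + 110)/22)*((2*0)*6) = (112*(1/22))*(0*6) = (56/11)*0 = 0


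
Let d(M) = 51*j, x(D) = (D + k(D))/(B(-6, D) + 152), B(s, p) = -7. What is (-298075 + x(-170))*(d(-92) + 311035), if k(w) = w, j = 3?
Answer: -2689984690684/29 ≈ -9.2758e+10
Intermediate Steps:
x(D) = 2*D/145 (x(D) = (D + D)/(-7 + 152) = (2*D)/145 = (2*D)*(1/145) = 2*D/145)
d(M) = 153 (d(M) = 51*3 = 153)
(-298075 + x(-170))*(d(-92) + 311035) = (-298075 + (2/145)*(-170))*(153 + 311035) = (-298075 - 68/29)*311188 = -8644243/29*311188 = -2689984690684/29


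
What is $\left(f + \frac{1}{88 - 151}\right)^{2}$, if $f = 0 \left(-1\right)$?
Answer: $\frac{1}{3969} \approx 0.00025195$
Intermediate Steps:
$f = 0$
$\left(f + \frac{1}{88 - 151}\right)^{2} = \left(0 + \frac{1}{88 - 151}\right)^{2} = \left(0 + \frac{1}{-63}\right)^{2} = \left(0 - \frac{1}{63}\right)^{2} = \left(- \frac{1}{63}\right)^{2} = \frac{1}{3969}$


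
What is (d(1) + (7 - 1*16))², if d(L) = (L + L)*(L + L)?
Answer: 25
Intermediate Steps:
d(L) = 4*L² (d(L) = (2*L)*(2*L) = 4*L²)
(d(1) + (7 - 1*16))² = (4*1² + (7 - 1*16))² = (4*1 + (7 - 16))² = (4 - 9)² = (-5)² = 25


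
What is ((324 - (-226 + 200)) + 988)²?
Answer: 1790244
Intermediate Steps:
((324 - (-226 + 200)) + 988)² = ((324 - 1*(-26)) + 988)² = ((324 + 26) + 988)² = (350 + 988)² = 1338² = 1790244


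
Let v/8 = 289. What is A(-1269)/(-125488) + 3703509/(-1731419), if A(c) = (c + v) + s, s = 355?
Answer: -233583230577/108636153736 ≈ -2.1501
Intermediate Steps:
v = 2312 (v = 8*289 = 2312)
A(c) = 2667 + c (A(c) = (c + 2312) + 355 = (2312 + c) + 355 = 2667 + c)
A(-1269)/(-125488) + 3703509/(-1731419) = (2667 - 1269)/(-125488) + 3703509/(-1731419) = 1398*(-1/125488) + 3703509*(-1/1731419) = -699/62744 - 3703509/1731419 = -233583230577/108636153736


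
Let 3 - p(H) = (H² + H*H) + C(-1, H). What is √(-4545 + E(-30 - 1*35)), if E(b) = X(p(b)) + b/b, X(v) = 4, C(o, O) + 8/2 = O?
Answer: 2*I*√1135 ≈ 67.38*I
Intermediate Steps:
C(o, O) = -4 + O
p(H) = 7 - H - 2*H² (p(H) = 3 - ((H² + H*H) + (-4 + H)) = 3 - ((H² + H²) + (-4 + H)) = 3 - (2*H² + (-4 + H)) = 3 - (-4 + H + 2*H²) = 3 + (4 - H - 2*H²) = 7 - H - 2*H²)
E(b) = 5 (E(b) = 4 + b/b = 4 + 1 = 5)
√(-4545 + E(-30 - 1*35)) = √(-4545 + 5) = √(-4540) = 2*I*√1135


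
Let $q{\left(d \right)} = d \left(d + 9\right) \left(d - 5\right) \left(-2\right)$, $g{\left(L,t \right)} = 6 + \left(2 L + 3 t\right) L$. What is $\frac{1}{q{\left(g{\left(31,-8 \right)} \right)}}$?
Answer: $- \frac{1}{3330703296} \approx -3.0024 \cdot 10^{-10}$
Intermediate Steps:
$g{\left(L,t \right)} = 6 + L \left(2 L + 3 t\right)$
$q{\left(d \right)} = - 2 d \left(-5 + d\right) \left(9 + d\right)$ ($q{\left(d \right)} = d \left(9 + d\right) \left(-5 + d\right) \left(-2\right) = d \left(-5 + d\right) \left(9 + d\right) \left(-2\right) = - 2 d \left(-5 + d\right) \left(9 + d\right)$)
$\frac{1}{q{\left(g{\left(31,-8 \right)} \right)}} = \frac{1}{2 \left(6 + 2 \cdot 31^{2} + 3 \cdot 31 \left(-8\right)\right) \left(45 - \left(6 + 2 \cdot 31^{2} + 3 \cdot 31 \left(-8\right)\right)^{2} - 4 \left(6 + 2 \cdot 31^{2} + 3 \cdot 31 \left(-8\right)\right)\right)} = \frac{1}{2 \left(6 + 2 \cdot 961 - 744\right) \left(45 - \left(6 + 2 \cdot 961 - 744\right)^{2} - 4 \left(6 + 2 \cdot 961 - 744\right)\right)} = \frac{1}{2 \left(6 + 1922 - 744\right) \left(45 - \left(6 + 1922 - 744\right)^{2} - 4 \left(6 + 1922 - 744\right)\right)} = \frac{1}{2 \cdot 1184 \left(45 - 1184^{2} - 4736\right)} = \frac{1}{2 \cdot 1184 \left(45 - 1401856 - 4736\right)} = \frac{1}{2 \cdot 1184 \left(-1406547\right)} = \frac{1}{-3330703296} = - \frac{1}{3330703296}$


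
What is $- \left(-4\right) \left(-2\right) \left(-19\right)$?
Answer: $152$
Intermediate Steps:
$- \left(-4\right) \left(-2\right) \left(-19\right) = \left(-1\right) 8 \left(-19\right) = \left(-8\right) \left(-19\right) = 152$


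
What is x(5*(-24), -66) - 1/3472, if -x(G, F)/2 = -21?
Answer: 145823/3472 ≈ 42.000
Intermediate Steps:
x(G, F) = 42 (x(G, F) = -2*(-21) = 42)
x(5*(-24), -66) - 1/3472 = 42 - 1/3472 = 145823/3472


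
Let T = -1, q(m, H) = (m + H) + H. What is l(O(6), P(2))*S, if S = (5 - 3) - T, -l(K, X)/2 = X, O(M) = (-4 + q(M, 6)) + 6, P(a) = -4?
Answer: 24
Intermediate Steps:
q(m, H) = m + 2*H (q(m, H) = (H + m) + H = m + 2*H)
O(M) = 14 + M (O(M) = (-4 + (M + 2*6)) + 6 = (-4 + (M + 12)) + 6 = (-4 + (12 + M)) + 6 = (8 + M) + 6 = 14 + M)
l(K, X) = -2*X
S = 3 (S = (5 - 3) - 1*(-1) = 2 + 1 = 3)
l(O(6), P(2))*S = -2*(-4)*3 = 8*3 = 24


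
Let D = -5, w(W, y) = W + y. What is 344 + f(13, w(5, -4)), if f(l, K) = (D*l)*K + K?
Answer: 280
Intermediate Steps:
f(l, K) = K - 5*K*l (f(l, K) = (-5*l)*K + K = -5*K*l + K = K - 5*K*l)
344 + f(13, w(5, -4)) = 344 + (5 - 4)*(1 - 5*13) = 344 + 1*(1 - 65) = 344 + 1*(-64) = 344 - 64 = 280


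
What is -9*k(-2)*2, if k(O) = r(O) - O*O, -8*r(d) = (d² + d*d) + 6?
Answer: 207/2 ≈ 103.50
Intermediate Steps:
r(d) = -¾ - d²/4 (r(d) = -((d² + d*d) + 6)/8 = -((d² + d²) + 6)/8 = -(2*d² + 6)/8 = -(6 + 2*d²)/8 = -¾ - d²/4)
k(O) = -¾ - 5*O²/4 (k(O) = (-¾ - O²/4) - O*O = (-¾ - O²/4) - O² = -¾ - 5*O²/4)
-9*k(-2)*2 = -9*(-¾ - 5/4*(-2)²)*2 = -9*(-¾ - 5/4*4)*2 = -9*(-¾ - 5)*2 = -9*(-23/4)*2 = (207/4)*2 = 207/2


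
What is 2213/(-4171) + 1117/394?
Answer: 3787085/1643374 ≈ 2.3045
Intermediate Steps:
2213/(-4171) + 1117/394 = 2213*(-1/4171) + 1117*(1/394) = -2213/4171 + 1117/394 = 3787085/1643374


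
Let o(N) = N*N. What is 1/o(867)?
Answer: 1/751689 ≈ 1.3303e-6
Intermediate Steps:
o(N) = N²
1/o(867) = 1/(867²) = 1/751689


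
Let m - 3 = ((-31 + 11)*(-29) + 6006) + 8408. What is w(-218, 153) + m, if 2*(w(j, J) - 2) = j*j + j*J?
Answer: 22084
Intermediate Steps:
w(j, J) = 2 + j**2/2 + J*j/2 (w(j, J) = 2 + (j*j + j*J)/2 = 2 + (j**2 + J*j)/2 = 2 + (j**2/2 + J*j/2) = 2 + j**2/2 + J*j/2)
m = 14997 (m = 3 + (((-31 + 11)*(-29) + 6006) + 8408) = 3 + ((-20*(-29) + 6006) + 8408) = 3 + ((580 + 6006) + 8408) = 3 + (6586 + 8408) = 3 + 14994 = 14997)
w(-218, 153) + m = (2 + (1/2)*(-218)**2 + (1/2)*153*(-218)) + 14997 = (2 + (1/2)*47524 - 16677) + 14997 = (2 + 23762 - 16677) + 14997 = 7087 + 14997 = 22084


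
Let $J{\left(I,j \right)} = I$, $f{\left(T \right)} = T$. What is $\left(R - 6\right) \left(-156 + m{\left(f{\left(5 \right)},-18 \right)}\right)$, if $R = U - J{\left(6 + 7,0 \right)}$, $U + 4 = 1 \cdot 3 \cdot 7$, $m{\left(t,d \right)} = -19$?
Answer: $350$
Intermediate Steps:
$U = 17$ ($U = -4 + 1 \cdot 3 \cdot 7 = -4 + 3 \cdot 7 = -4 + 21 = 17$)
$R = 4$ ($R = 17 - \left(6 + 7\right) = 17 - 13 = 4$)
$\left(R - 6\right) \left(-156 + m{\left(f{\left(5 \right)},-18 \right)}\right) = \left(4 - 6\right) \left(-156 - 19\right) = \left(-2\right) \left(-175\right) = 350$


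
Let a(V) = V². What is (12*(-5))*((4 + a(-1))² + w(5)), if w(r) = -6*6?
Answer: 660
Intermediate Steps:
w(r) = -36
(12*(-5))*((4 + a(-1))² + w(5)) = (12*(-5))*((4 + (-1)²)² - 36) = -60*((4 + 1)² - 36) = -60*(5² - 36) = -60*(25 - 36) = -60*(-11) = 660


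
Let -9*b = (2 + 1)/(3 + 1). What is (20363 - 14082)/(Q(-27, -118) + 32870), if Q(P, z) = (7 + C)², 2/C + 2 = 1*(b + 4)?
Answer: 3322649/17422455 ≈ 0.19071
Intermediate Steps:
b = -1/12 (b = -(2 + 1)/(9*(3 + 1)) = -1/(3*4) = -⅑*¾ = -1/12 ≈ -0.083333)
C = 24/23 (C = 2/(-2 + 1*(-1/12 + 4)) = 2/(-2 + 1*(47/12)) = 2/(-2 + 47/12) = 2/(23/12) = 2*(12/23) = 24/23 ≈ 1.0435)
Q(P, z) = 34225/529 (Q(P, z) = (7 + 24/23)² = (185/23)² = 34225/529)
(20363 - 14082)/(Q(-27, -118) + 32870) = (20363 - 14082)/(34225/529 + 32870) = 6281/(17422455/529) = 6281*(529/17422455) = 3322649/17422455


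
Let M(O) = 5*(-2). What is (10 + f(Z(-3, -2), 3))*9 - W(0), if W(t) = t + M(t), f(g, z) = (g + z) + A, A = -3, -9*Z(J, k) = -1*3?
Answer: 103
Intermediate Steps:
Z(J, k) = 1/3 (Z(J, k) = -(-1)*3/9 = -1/9*(-3) = 1/3)
M(O) = -10
f(g, z) = -3 + g + z (f(g, z) = (g + z) - 3 = -3 + g + z)
W(t) = -10 + t (W(t) = t - 10 = -10 + t)
(10 + f(Z(-3, -2), 3))*9 - W(0) = (10 + (-3 + 1/3 + 3))*9 - (-10 + 0) = (10 + 1/3)*9 - 1*(-10) = (31/3)*9 + 10 = 93 + 10 = 103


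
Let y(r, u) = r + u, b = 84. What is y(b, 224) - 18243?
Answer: -17935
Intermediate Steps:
y(b, 224) - 18243 = (84 + 224) - 18243 = 308 - 18243 = -17935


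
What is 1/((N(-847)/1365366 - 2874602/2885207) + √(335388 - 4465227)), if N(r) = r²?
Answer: -7307560202252044206899778/64089261437818071221836631493877 - 46555755318854764906621932*I*√458871/64089261437818071221836631493877 ≈ -1.1402e-7 - 0.00049208*I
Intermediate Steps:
1/((N(-847)/1365366 - 2874602/2885207) + √(335388 - 4465227)) = 1/(((-847)²/1365366 - 2874602/2885207) + √(335388 - 4465227)) = 1/((717409*(1/1365366) - 2874602*1/2885207) + √(-4129839)) = 1/((717409/1365366 - 2874602/2885207) + 3*I*√458871) = 1/(-1855010365669/3939363540762 + 3*I*√458871)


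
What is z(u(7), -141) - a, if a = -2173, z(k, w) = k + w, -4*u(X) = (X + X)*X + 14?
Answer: 2004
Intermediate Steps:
u(X) = -7/2 - X**2/2 (u(X) = -((X + X)*X + 14)/4 = -((2*X)*X + 14)/4 = -(2*X**2 + 14)/4 = -(14 + 2*X**2)/4 = -7/2 - X**2/2)
z(u(7), -141) - a = ((-7/2 - 1/2*7**2) - 141) - 1*(-2173) = ((-7/2 - 1/2*49) - 141) + 2173 = ((-7/2 - 49/2) - 141) + 2173 = (-28 - 141) + 2173 = -169 + 2173 = 2004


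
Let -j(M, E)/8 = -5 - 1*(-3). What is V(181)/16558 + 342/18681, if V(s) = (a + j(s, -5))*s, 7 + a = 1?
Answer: 6579241/51553333 ≈ 0.12762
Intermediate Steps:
j(M, E) = 16 (j(M, E) = -8*(-5 - 1*(-3)) = -8*(-5 + 3) = -8*(-2) = 16)
a = -6 (a = -7 + 1 = -6)
V(s) = 10*s (V(s) = (-6 + 16)*s = 10*s)
V(181)/16558 + 342/18681 = (10*181)/16558 + 342/18681 = 1810*(1/16558) + 342*(1/18681) = 905/8279 + 114/6227 = 6579241/51553333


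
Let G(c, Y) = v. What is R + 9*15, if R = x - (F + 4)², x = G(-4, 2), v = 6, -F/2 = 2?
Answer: 141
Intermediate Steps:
F = -4 (F = -2*2 = -4)
G(c, Y) = 6
x = 6
R = 6 (R = 6 - (-4 + 4)² = 6 - 1*0² = 6 - 1*0 = 6 + 0 = 6)
R + 9*15 = 6 + 9*15 = 6 + 135 = 141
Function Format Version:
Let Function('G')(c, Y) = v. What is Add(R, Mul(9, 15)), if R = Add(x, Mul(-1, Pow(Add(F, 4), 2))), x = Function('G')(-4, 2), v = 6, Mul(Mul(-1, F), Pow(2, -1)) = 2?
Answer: 141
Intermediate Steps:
F = -4 (F = Mul(-2, 2) = -4)
Function('G')(c, Y) = 6
x = 6
R = 6 (R = Add(6, Mul(-1, Pow(Add(-4, 4), 2))) = Add(6, Mul(-1, Pow(0, 2))) = Add(6, Mul(-1, 0)) = Add(6, 0) = 6)
Add(R, Mul(9, 15)) = Add(6, Mul(9, 15)) = Add(6, 135) = 141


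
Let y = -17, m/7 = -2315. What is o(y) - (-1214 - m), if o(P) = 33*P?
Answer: -15552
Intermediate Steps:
m = -16205 (m = 7*(-2315) = -16205)
o(y) - (-1214 - m) = 33*(-17) - (-1214 - 1*(-16205)) = -561 - (-1214 + 16205) = -561 - 1*14991 = -561 - 14991 = -15552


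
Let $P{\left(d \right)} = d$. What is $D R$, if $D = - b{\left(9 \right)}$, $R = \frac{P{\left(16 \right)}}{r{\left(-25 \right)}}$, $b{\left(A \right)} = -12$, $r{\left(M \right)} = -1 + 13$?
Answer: $16$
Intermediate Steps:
$r{\left(M \right)} = 12$
$R = \frac{4}{3}$ ($R = \frac{16}{12} = 16 \cdot \frac{1}{12} = \frac{4}{3} \approx 1.3333$)
$D = 12$ ($D = \left(-1\right) \left(-12\right) = 12$)
$D R = 12 \cdot \frac{4}{3} = 16$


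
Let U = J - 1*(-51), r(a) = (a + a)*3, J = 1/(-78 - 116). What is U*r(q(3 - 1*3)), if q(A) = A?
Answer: 0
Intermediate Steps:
J = -1/194 (J = 1/(-194) = -1/194 ≈ -0.0051546)
r(a) = 6*a (r(a) = (2*a)*3 = 6*a)
U = 9893/194 (U = -1/194 - 1*(-51) = -1/194 + 51 = 9893/194 ≈ 50.995)
U*r(q(3 - 1*3)) = 9893*(6*(3 - 1*3))/194 = 9893*(6*(3 - 3))/194 = 9893*(6*0)/194 = (9893/194)*0 = 0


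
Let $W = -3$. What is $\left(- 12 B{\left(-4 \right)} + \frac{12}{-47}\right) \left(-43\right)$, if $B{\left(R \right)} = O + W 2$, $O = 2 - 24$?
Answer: $- \frac{678540}{47} \approx -14437.0$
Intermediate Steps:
$O = -22$ ($O = 2 - 24 = -22$)
$B{\left(R \right)} = -28$ ($B{\left(R \right)} = -22 - 6 = -28$)
$\left(- 12 B{\left(-4 \right)} + \frac{12}{-47}\right) \left(-43\right) = \left(\left(-12\right) \left(-28\right) + \frac{12}{-47}\right) \left(-43\right) = \left(336 + 12 \left(- \frac{1}{47}\right)\right) \left(-43\right) = \left(336 - \frac{12}{47}\right) \left(-43\right) = \frac{15780}{47} \left(-43\right) = - \frac{678540}{47}$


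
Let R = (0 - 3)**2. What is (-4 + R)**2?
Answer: 25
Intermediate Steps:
R = 9 (R = (-3)**2 = 9)
(-4 + R)**2 = (-4 + 9)**2 = 5**2 = 25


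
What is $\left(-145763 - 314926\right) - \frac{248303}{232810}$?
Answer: $- \frac{107253254393}{232810} \approx -4.6069 \cdot 10^{5}$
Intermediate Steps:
$\left(-145763 - 314926\right) - \frac{248303}{232810} = -460689 - \frac{248303}{232810} = - \frac{107253254393}{232810}$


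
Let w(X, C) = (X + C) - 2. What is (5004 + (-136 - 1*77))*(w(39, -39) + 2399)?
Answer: 11484027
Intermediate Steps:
w(X, C) = -2 + C + X (w(X, C) = (C + X) - 2 = -2 + C + X)
(5004 + (-136 - 1*77))*(w(39, -39) + 2399) = (5004 + (-136 - 1*77))*((-2 - 39 + 39) + 2399) = (5004 + (-136 - 77))*(-2 + 2399) = (5004 - 213)*2397 = 4791*2397 = 11484027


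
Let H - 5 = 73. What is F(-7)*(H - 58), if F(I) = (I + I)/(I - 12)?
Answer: 280/19 ≈ 14.737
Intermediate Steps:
H = 78 (H = 5 + 73 = 78)
F(I) = 2*I/(-12 + I) (F(I) = (2*I)/(-12 + I) = 2*I/(-12 + I))
F(-7)*(H - 58) = (2*(-7)/(-12 - 7))*(78 - 58) = (2*(-7)/(-19))*20 = (2*(-7)*(-1/19))*20 = (14/19)*20 = 280/19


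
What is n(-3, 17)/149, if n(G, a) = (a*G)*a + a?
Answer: -850/149 ≈ -5.7047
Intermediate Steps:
n(G, a) = a + G*a² (n(G, a) = (G*a)*a + a = G*a² + a = a + G*a²)
n(-3, 17)/149 = (17*(1 - 3*17))/149 = (17*(1 - 51))*(1/149) = (17*(-50))*(1/149) = -850*1/149 = -850/149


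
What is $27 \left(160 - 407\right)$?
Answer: $-6669$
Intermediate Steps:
$27 \left(160 - 407\right) = 27 \left(-247\right) = -6669$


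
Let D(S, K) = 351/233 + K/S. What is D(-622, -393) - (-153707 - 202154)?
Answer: 51573821177/144926 ≈ 3.5586e+5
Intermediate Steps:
D(S, K) = 351/233 + K/S (D(S, K) = 351*(1/233) + K/S = 351/233 + K/S)
D(-622, -393) - (-153707 - 202154) = (351/233 - 393/(-622)) - (-153707 - 202154) = (351/233 - 393*(-1/622)) - 1*(-355861) = (351/233 + 393/622) + 355861 = 309891/144926 + 355861 = 51573821177/144926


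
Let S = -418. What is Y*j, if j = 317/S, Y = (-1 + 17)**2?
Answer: -40576/209 ≈ -194.14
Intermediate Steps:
Y = 256 (Y = 16**2 = 256)
j = -317/418 (j = 317/(-418) = 317*(-1/418) = -317/418 ≈ -0.75837)
Y*j = 256*(-317/418) = -40576/209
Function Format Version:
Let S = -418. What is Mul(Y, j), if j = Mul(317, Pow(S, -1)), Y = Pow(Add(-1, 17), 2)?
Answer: Rational(-40576, 209) ≈ -194.14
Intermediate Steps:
Y = 256 (Y = Pow(16, 2) = 256)
j = Rational(-317, 418) (j = Mul(317, Pow(-418, -1)) = Mul(317, Rational(-1, 418)) = Rational(-317, 418) ≈ -0.75837)
Mul(Y, j) = Mul(256, Rational(-317, 418)) = Rational(-40576, 209)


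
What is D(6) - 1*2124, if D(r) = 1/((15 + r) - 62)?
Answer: -87085/41 ≈ -2124.0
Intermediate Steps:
D(r) = 1/(-47 + r)
D(6) - 1*2124 = 1/(-47 + 6) - 1*2124 = 1/(-41) - 2124 = -1/41 - 2124 = -87085/41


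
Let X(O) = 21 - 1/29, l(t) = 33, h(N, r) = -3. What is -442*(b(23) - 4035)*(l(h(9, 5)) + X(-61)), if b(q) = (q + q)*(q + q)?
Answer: 1327429870/29 ≈ 4.5773e+7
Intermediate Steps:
b(q) = 4*q² (b(q) = (2*q)*(2*q) = 4*q²)
X(O) = 608/29 (X(O) = 21 - 1*1/29 = 21 - 1/29 = 608/29)
-442*(b(23) - 4035)*(l(h(9, 5)) + X(-61)) = -442*(4*23² - 4035)*(33 + 608/29) = -442*(4*529 - 4035)*1565/29 = -442*(2116 - 4035)*1565/29 = -(-848198)*1565/29 = -442*(-3003235/29) = 1327429870/29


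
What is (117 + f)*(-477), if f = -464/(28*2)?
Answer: -362997/7 ≈ -51857.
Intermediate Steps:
f = -58/7 (f = -464/56 = -464*1/56 = -58/7 ≈ -8.2857)
(117 + f)*(-477) = (117 - 58/7)*(-477) = (761/7)*(-477) = -362997/7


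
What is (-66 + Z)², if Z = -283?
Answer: 121801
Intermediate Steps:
(-66 + Z)² = (-66 - 283)² = (-349)² = 121801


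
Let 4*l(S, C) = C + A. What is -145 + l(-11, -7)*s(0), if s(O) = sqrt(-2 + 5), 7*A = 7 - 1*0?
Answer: -145 - 3*sqrt(3)/2 ≈ -147.60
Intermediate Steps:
A = 1 (A = (7 - 1*0)/7 = (7 + 0)/7 = (1/7)*7 = 1)
l(S, C) = 1/4 + C/4 (l(S, C) = (C + 1)/4 = (1 + C)/4 = 1/4 + C/4)
s(O) = sqrt(3)
-145 + l(-11, -7)*s(0) = -145 + (1/4 + (1/4)*(-7))*sqrt(3) = -145 + (1/4 - 7/4)*sqrt(3) = -145 - 3*sqrt(3)/2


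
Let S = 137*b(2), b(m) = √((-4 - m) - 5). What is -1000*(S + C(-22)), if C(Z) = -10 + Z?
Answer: 32000 - 137000*I*√11 ≈ 32000.0 - 4.5438e+5*I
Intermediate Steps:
b(m) = √(-9 - m)
S = 137*I*√11 (S = 137*√(-9 - 1*2) = 137*√(-9 - 2) = 137*√(-11) = 137*(I*√11) = 137*I*√11 ≈ 454.38*I)
-1000*(S + C(-22)) = -1000*(137*I*√11 + (-10 - 22)) = -1000*(137*I*√11 - 32) = -1000*(-32 + 137*I*√11) = 32000 - 137000*I*√11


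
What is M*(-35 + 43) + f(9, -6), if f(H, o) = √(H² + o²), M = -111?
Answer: -888 + 3*√13 ≈ -877.18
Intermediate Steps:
M*(-35 + 43) + f(9, -6) = -111*(-35 + 43) + √(9² + (-6)²) = -111*8 + √(81 + 36) = -888 + √117 = -888 + 3*√13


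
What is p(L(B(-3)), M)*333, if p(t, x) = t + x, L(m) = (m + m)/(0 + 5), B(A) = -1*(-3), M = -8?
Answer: -11322/5 ≈ -2264.4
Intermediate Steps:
B(A) = 3
L(m) = 2*m/5 (L(m) = (2*m)/5 = (2*m)*(1/5) = 2*m/5)
p(L(B(-3)), M)*333 = ((2/5)*3 - 8)*333 = (6/5 - 8)*333 = -34/5*333 = -11322/5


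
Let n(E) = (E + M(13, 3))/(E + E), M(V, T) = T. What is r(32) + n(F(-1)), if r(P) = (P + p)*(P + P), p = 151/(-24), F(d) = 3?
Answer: 4939/3 ≈ 1646.3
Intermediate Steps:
p = -151/24 (p = 151*(-1/24) = -151/24 ≈ -6.2917)
r(P) = 2*P*(-151/24 + P) (r(P) = (P - 151/24)*(P + P) = (-151/24 + P)*(2*P) = 2*P*(-151/24 + P))
n(E) = (3 + E)/(2*E) (n(E) = (E + 3)/(E + E) = (3 + E)/((2*E)) = (3 + E)*(1/(2*E)) = (3 + E)/(2*E))
r(32) + n(F(-1)) = (1/12)*32*(-151 + 24*32) + (1/2)*(3 + 3)/3 = (1/12)*32*(-151 + 768) + (1/2)*(1/3)*6 = (1/12)*32*617 + 1 = 4936/3 + 1 = 4939/3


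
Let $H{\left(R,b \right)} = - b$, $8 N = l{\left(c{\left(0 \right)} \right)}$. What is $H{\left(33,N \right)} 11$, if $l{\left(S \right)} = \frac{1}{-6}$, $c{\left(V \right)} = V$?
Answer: $\frac{11}{48} \approx 0.22917$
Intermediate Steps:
$l{\left(S \right)} = - \frac{1}{6}$
$N = - \frac{1}{48}$ ($N = \frac{1}{8} \left(- \frac{1}{6}\right) = - \frac{1}{48} \approx -0.020833$)
$H{\left(33,N \right)} 11 = \left(-1\right) \left(- \frac{1}{48}\right) 11 = \frac{1}{48} \cdot 11 = \frac{11}{48}$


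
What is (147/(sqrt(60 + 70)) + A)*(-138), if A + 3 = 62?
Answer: -8142 - 10143*sqrt(130)/65 ≈ -9921.2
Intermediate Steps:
A = 59 (A = -3 + 62 = 59)
(147/(sqrt(60 + 70)) + A)*(-138) = (147/(sqrt(60 + 70)) + 59)*(-138) = (147/(sqrt(130)) + 59)*(-138) = (147*(sqrt(130)/130) + 59)*(-138) = (147*sqrt(130)/130 + 59)*(-138) = (59 + 147*sqrt(130)/130)*(-138) = -8142 - 10143*sqrt(130)/65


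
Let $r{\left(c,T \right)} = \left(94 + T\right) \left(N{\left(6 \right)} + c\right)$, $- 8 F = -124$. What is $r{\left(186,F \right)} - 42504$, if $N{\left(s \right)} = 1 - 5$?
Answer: $-22575$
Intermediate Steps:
$N{\left(s \right)} = -4$
$F = \frac{31}{2}$ ($F = \left(- \frac{1}{8}\right) \left(-124\right) = \frac{31}{2} \approx 15.5$)
$r{\left(c,T \right)} = \left(-4 + c\right) \left(94 + T\right)$ ($r{\left(c,T \right)} = \left(94 + T\right) \left(-4 + c\right) = \left(-4 + c\right) \left(94 + T\right)$)
$r{\left(186,F \right)} - 42504 = \left(-376 - 62 + 94 \cdot 186 + \frac{31}{2} \cdot 186\right) - 42504 = \left(-376 - 62 + 17484 + 2883\right) - 42504 = 19929 - 42504 = -22575$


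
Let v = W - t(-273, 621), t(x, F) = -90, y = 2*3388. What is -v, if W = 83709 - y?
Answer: -77023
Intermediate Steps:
y = 6776
W = 76933 (W = 83709 - 1*6776 = 83709 - 6776 = 76933)
v = 77023 (v = 76933 - 1*(-90) = 76933 + 90 = 77023)
-v = -1*77023 = -77023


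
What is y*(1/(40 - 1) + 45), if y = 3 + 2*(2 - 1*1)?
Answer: 8780/39 ≈ 225.13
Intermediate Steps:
y = 5 (y = 3 + 2*(2 - 1) = 3 + 2*1 = 3 + 2 = 5)
y*(1/(40 - 1) + 45) = 5*(1/(40 - 1) + 45) = 5*(1/39 + 45) = 5*(1756/39) = 8780/39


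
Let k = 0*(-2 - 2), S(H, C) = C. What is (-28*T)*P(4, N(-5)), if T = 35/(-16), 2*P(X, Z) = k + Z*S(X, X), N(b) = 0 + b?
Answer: -1225/2 ≈ -612.50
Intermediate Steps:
N(b) = b
k = 0 (k = 0*(-4) = 0)
P(X, Z) = X*Z/2 (P(X, Z) = (0 + Z*X)/2 = (0 + X*Z)/2 = (X*Z)/2 = X*Z/2)
T = -35/16 (T = 35*(-1/16) = -35/16 ≈ -2.1875)
(-28*T)*P(4, N(-5)) = (-28*(-35/16))*((1/2)*4*(-5)) = (245/4)*(-10) = -1225/2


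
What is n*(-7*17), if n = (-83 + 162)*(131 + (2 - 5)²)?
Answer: -1316140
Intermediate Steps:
n = 11060 (n = 79*(131 + (-3)²) = 79*(131 + 9) = 79*140 = 11060)
n*(-7*17) = 11060*(-7*17) = 11060*(-119) = -1316140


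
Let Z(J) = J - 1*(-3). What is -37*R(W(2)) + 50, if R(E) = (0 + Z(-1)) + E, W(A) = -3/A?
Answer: 63/2 ≈ 31.500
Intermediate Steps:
Z(J) = 3 + J (Z(J) = J + 3 = 3 + J)
R(E) = 2 + E (R(E) = (0 + (3 - 1)) + E = (0 + 2) + E = 2 + E)
-37*R(W(2)) + 50 = -37*(2 - 3/2) + 50 = -37*1/2 + 50 = -37/2 + 50 = 63/2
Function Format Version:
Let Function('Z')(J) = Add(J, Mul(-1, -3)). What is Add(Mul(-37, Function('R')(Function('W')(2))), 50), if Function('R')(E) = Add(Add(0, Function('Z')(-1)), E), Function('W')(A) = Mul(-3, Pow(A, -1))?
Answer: Rational(63, 2) ≈ 31.500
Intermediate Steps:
Function('Z')(J) = Add(3, J) (Function('Z')(J) = Add(J, 3) = Add(3, J))
Function('R')(E) = Add(2, E) (Function('R')(E) = Add(Add(0, Add(3, -1)), E) = Add(Add(0, 2), E) = Add(2, E))
Add(Mul(-37, Function('R')(Function('W')(2))), 50) = Add(Mul(-37, Add(2, Mul(-3, Pow(2, -1)))), 50) = Add(Mul(-37, Add(2, Mul(-3, Rational(1, 2)))), 50) = Add(Mul(-37, Add(2, Rational(-3, 2))), 50) = Add(Mul(-37, Rational(1, 2)), 50) = Add(Rational(-37, 2), 50) = Rational(63, 2)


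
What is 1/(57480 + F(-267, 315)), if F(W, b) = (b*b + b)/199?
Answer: 199/11538060 ≈ 1.7247e-5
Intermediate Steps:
F(W, b) = b/199 + b²/199 (F(W, b) = (b² + b)*(1/199) = (b + b²)*(1/199) = b/199 + b²/199)
1/(57480 + F(-267, 315)) = 1/(57480 + (1/199)*315*(1 + 315)) = 1/(57480 + (1/199)*315*316) = 1/(57480 + 99540/199) = 1/(11538060/199) = 199/11538060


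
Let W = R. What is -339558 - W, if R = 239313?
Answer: -578871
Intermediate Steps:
W = 239313
-339558 - W = -339558 - 1*239313 = -339558 - 239313 = -578871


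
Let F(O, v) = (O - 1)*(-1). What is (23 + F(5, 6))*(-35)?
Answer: -665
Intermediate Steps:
F(O, v) = 1 - O (F(O, v) = (-1 + O)*(-1) = 1 - O)
(23 + F(5, 6))*(-35) = (23 + (1 - 1*5))*(-35) = (23 + (1 - 5))*(-35) = (23 - 4)*(-35) = 19*(-35) = -665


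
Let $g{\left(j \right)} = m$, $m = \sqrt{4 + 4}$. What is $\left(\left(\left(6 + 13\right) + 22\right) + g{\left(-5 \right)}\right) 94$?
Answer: $3854 + 188 \sqrt{2} \approx 4119.9$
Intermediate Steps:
$m = 2 \sqrt{2}$ ($m = \sqrt{8} = 2 \sqrt{2} \approx 2.8284$)
$g{\left(j \right)} = 2 \sqrt{2}$
$\left(\left(\left(6 + 13\right) + 22\right) + g{\left(-5 \right)}\right) 94 = \left(\left(\left(6 + 13\right) + 22\right) + 2 \sqrt{2}\right) 94 = \left(\left(19 + 22\right) + 2 \sqrt{2}\right) 94 = \left(41 + 2 \sqrt{2}\right) 94 = 3854 + 188 \sqrt{2}$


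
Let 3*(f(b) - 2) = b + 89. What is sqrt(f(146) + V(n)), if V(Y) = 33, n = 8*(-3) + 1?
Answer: 2*sqrt(255)/3 ≈ 10.646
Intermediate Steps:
f(b) = 95/3 + b/3 (f(b) = 2 + (b + 89)/3 = 2 + (89 + b)/3 = 2 + (89/3 + b/3) = 95/3 + b/3)
n = -23 (n = -24 + 1 = -23)
sqrt(f(146) + V(n)) = sqrt((95/3 + (1/3)*146) + 33) = sqrt((95/3 + 146/3) + 33) = sqrt(241/3 + 33) = sqrt(340/3) = 2*sqrt(255)/3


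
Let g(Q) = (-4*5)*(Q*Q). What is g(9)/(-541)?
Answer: 1620/541 ≈ 2.9945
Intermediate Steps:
g(Q) = -20*Q²
g(9)/(-541) = -20*9²/(-541) = -20*81*(-1/541) = -1620*(-1/541) = 1620/541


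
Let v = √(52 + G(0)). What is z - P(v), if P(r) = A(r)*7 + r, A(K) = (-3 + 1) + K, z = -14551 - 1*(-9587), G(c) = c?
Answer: -4950 - 16*√13 ≈ -5007.7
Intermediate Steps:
z = -4964 (z = -14551 + 9587 = -4964)
A(K) = -2 + K
v = 2*√13 (v = √(52 + 0) = √52 = 2*√13 ≈ 7.2111)
P(r) = -14 + 8*r (P(r) = (-2 + r)*7 + r = (-14 + 7*r) + r = -14 + 8*r)
z - P(v) = -4964 - (-14 + 8*(2*√13)) = -4964 - (-14 + 16*√13) = -4964 + (14 - 16*√13) = -4950 - 16*√13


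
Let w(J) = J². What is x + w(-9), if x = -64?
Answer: 17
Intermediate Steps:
x + w(-9) = -64 + (-9)² = -64 + 81 = 17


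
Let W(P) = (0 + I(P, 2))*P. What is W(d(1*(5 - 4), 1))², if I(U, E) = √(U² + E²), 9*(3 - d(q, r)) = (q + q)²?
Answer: 451237/6561 ≈ 68.776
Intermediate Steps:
d(q, r) = 3 - 4*q²/9 (d(q, r) = 3 - (q + q)²/9 = 3 - 4*q²/9)
I(U, E) = √(E² + U²)
W(P) = P*√(4 + P²) (W(P) = (0 + √(2² + P²))*P = (0 + √(4 + P²))*P = √(4 + P²)*P = P*√(4 + P²))
W(d(1*(5 - 4), 1))² = ((3 - 4*(5 - 4)²/9)*√(4 + (3 - 4*(5 - 4)²/9)²))² = ((3 - 4*1²/9)*√(4 + (3 - 4*1²/9)²))² = ((3 - 4/9*1²)*√(4 + (3 - 4/9*1²)²))² = ((3 - 4/9*1)*√(4 + (3 - 4/9*1)²))² = ((3 - 4/9)*√(4 + (3 - 4/9)²))² = (23*√(4 + (23/9)²)/9)² = (23*√(4 + 529/81)/9)² = (23*√(853/81)/9)² = (23*(√853/9)/9)² = (23*√853/81)² = 451237/6561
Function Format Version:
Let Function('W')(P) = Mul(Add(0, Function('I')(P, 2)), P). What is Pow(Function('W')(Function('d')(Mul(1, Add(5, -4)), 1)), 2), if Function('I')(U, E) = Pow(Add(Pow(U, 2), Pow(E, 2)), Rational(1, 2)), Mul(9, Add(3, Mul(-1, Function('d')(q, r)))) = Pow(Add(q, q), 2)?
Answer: Rational(451237, 6561) ≈ 68.776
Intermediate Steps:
Function('d')(q, r) = Add(3, Mul(Rational(-4, 9), Pow(q, 2))) (Function('d')(q, r) = Add(3, Mul(Rational(-1, 9), Pow(Add(q, q), 2))) = Add(3, Mul(Rational(-1, 9), Pow(Mul(2, q), 2))) = Add(3, Mul(Rational(-1, 9), Mul(4, Pow(q, 2)))) = Add(3, Mul(Rational(-4, 9), Pow(q, 2))))
Function('I')(U, E) = Pow(Add(Pow(E, 2), Pow(U, 2)), Rational(1, 2))
Function('W')(P) = Mul(P, Pow(Add(4, Pow(P, 2)), Rational(1, 2))) (Function('W')(P) = Mul(Add(0, Pow(Add(Pow(2, 2), Pow(P, 2)), Rational(1, 2))), P) = Mul(Add(0, Pow(Add(4, Pow(P, 2)), Rational(1, 2))), P) = Mul(Pow(Add(4, Pow(P, 2)), Rational(1, 2)), P) = Mul(P, Pow(Add(4, Pow(P, 2)), Rational(1, 2))))
Pow(Function('W')(Function('d')(Mul(1, Add(5, -4)), 1)), 2) = Pow(Mul(Add(3, Mul(Rational(-4, 9), Pow(Mul(1, Add(5, -4)), 2))), Pow(Add(4, Pow(Add(3, Mul(Rational(-4, 9), Pow(Mul(1, Add(5, -4)), 2))), 2)), Rational(1, 2))), 2) = Pow(Mul(Add(3, Mul(Rational(-4, 9), Pow(Mul(1, 1), 2))), Pow(Add(4, Pow(Add(3, Mul(Rational(-4, 9), Pow(Mul(1, 1), 2))), 2)), Rational(1, 2))), 2) = Pow(Mul(Add(3, Mul(Rational(-4, 9), Pow(1, 2))), Pow(Add(4, Pow(Add(3, Mul(Rational(-4, 9), Pow(1, 2))), 2)), Rational(1, 2))), 2) = Pow(Mul(Add(3, Mul(Rational(-4, 9), 1)), Pow(Add(4, Pow(Add(3, Mul(Rational(-4, 9), 1)), 2)), Rational(1, 2))), 2) = Pow(Mul(Add(3, Rational(-4, 9)), Pow(Add(4, Pow(Add(3, Rational(-4, 9)), 2)), Rational(1, 2))), 2) = Pow(Mul(Rational(23, 9), Pow(Add(4, Pow(Rational(23, 9), 2)), Rational(1, 2))), 2) = Pow(Mul(Rational(23, 9), Pow(Add(4, Rational(529, 81)), Rational(1, 2))), 2) = Pow(Mul(Rational(23, 9), Pow(Rational(853, 81), Rational(1, 2))), 2) = Pow(Mul(Rational(23, 9), Mul(Rational(1, 9), Pow(853, Rational(1, 2)))), 2) = Pow(Mul(Rational(23, 81), Pow(853, Rational(1, 2))), 2) = Rational(451237, 6561)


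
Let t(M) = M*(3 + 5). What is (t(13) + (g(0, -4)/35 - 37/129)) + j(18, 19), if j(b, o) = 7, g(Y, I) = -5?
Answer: 99845/903 ≈ 110.57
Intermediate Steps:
t(M) = 8*M (t(M) = M*8 = 8*M)
(t(13) + (g(0, -4)/35 - 37/129)) + j(18, 19) = (8*13 + (-5/35 - 37/129)) + 7 = (104 + (-5*1/35 - 37*1/129)) + 7 = (104 + (-⅐ - 37/129)) + 7 = (104 - 388/903) + 7 = 93524/903 + 7 = 99845/903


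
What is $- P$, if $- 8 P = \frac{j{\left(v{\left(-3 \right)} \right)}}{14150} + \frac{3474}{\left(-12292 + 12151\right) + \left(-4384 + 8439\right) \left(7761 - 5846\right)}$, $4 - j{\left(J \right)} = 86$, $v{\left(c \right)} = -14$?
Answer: $- \frac{146896997}{219754707200} \approx -0.00066846$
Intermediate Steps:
$j{\left(J \right)} = -82$ ($j{\left(J \right)} = 4 - 86 = -82$)
$P = \frac{146896997}{219754707200}$ ($P = - \frac{- \frac{82}{14150} + \frac{3474}{\left(-12292 + 12151\right) + \left(-4384 + 8439\right) \left(7761 - 5846\right)}}{8} = - \frac{\left(-82\right) \frac{1}{14150} + \frac{3474}{-141 + 4055 \cdot 1915}}{8} = - \frac{- \frac{41}{7075} + \frac{3474}{-141 + 7765325}}{8} = - \frac{- \frac{41}{7075} + \frac{3474}{7765184}}{8} = - \frac{- \frac{41}{7075} + 3474 \cdot \frac{1}{7765184}}{8} = - \frac{- \frac{41}{7075} + \frac{1737}{3882592}}{8} = \left(- \frac{1}{8}\right) \left(- \frac{146896997}{27469338400}\right) = \frac{146896997}{219754707200} \approx 0.00066846$)
$- P = \left(-1\right) \frac{146896997}{219754707200} = - \frac{146896997}{219754707200}$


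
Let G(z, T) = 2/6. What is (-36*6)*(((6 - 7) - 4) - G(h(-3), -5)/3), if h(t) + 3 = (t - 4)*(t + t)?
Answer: 1104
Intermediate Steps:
h(t) = -3 + 2*t*(-4 + t) (h(t) = -3 + (t - 4)*(t + t) = -3 + (-4 + t)*(2*t) = -3 + 2*t*(-4 + t))
G(z, T) = ⅓ (G(z, T) = 2*(⅙) = ⅓)
(-36*6)*(((6 - 7) - 4) - G(h(-3), -5)/3) = (-36*6)*(((6 - 7) - 4) - 1/(3*3)) = -216*((-1 - 4) - 1/(3*3)) = -216*(-5 - 1*⅑) = -216*(-5 - ⅑) = -216*(-46/9) = 1104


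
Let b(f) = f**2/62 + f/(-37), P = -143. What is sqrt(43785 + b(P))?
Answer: sqrt(232171769086)/2294 ≈ 210.04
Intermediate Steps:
b(f) = -f/37 + f**2/62 (b(f) = f**2*(1/62) + f*(-1/37) = f**2/62 - f/37 = -f/37 + f**2/62)
sqrt(43785 + b(P)) = sqrt(43785 + (1/2294)*(-143)*(-62 + 37*(-143))) = sqrt(43785 + (1/2294)*(-143)*(-62 - 5291)) = sqrt(43785 + (1/2294)*(-143)*(-5353)) = sqrt(43785 + 765479/2294) = sqrt(101208269/2294) = sqrt(232171769086)/2294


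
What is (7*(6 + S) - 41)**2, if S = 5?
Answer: 1296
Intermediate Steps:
(7*(6 + S) - 41)**2 = (7*(6 + 5) - 41)**2 = (7*11 - 41)**2 = (77 - 41)**2 = 36**2 = 1296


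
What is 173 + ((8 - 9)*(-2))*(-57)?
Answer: 59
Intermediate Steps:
173 + ((8 - 9)*(-2))*(-57) = 173 - 1*(-2)*(-57) = 173 + 2*(-57) = 173 - 114 = 59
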